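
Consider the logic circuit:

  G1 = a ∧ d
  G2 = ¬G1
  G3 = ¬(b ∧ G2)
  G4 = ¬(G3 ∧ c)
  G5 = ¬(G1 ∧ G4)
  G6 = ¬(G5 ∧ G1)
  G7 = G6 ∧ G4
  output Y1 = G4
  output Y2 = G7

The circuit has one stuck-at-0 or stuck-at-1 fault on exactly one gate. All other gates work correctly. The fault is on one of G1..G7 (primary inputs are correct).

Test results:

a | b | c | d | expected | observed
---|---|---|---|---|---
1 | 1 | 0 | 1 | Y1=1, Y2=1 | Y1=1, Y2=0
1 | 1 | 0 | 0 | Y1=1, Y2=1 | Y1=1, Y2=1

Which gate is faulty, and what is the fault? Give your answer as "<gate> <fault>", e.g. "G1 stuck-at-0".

Fault-free values for test 1 (a=1, b=1, c=0, d=1): G1=1, G2=0, G3=1, G4=1, G5=0, G6=1, G7=1, giving Y1=1, Y2=1. Observed Y1=1, Y2=0.
Test 1: faults giving observed Y1=1, Y2=0 are {G5 stuck-at-1, G6 stuck-at-0, G7 stuck-at-0}.
Test 2 (a=1, b=1, c=0, d=0): fault-free G1=0, G2=1, G3=0, G4=1, G5=1, G6=1, G7=1 → Y1=1, Y2=1; observed Y1=1, Y2=1. Eliminates G6 stuck-at-0, G7 stuck-at-0.
Only G5 stuck-at-1 is consistent with every test.

G5 stuck-at-1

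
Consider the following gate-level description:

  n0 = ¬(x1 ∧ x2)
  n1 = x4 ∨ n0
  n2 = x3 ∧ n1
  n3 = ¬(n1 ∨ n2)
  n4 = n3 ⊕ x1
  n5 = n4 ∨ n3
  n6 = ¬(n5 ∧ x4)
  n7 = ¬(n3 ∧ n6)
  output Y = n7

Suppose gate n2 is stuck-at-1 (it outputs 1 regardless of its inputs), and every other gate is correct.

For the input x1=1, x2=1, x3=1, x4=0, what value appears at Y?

Propagate with n2 forced: n0=0, n1=0, n2=1 [stuck-at-1], n3=0, n4=1, n5=1, n6=1, n7=1.
So Y = 1. (Without the fault it would be 0.)

1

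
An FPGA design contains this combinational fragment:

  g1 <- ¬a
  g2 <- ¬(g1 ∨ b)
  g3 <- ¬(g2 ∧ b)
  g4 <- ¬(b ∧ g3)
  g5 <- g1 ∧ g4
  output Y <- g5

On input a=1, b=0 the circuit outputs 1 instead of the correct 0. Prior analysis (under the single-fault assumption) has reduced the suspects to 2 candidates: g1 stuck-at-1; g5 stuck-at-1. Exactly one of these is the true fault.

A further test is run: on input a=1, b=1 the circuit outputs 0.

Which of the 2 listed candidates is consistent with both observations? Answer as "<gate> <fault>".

g1 stuck-at-1

Evaluate each candidate on input a=1, b=1:
  g1 stuck-at-1: g1=1 [stuck-at-1], g2=0, g3=1, g4=0, g5=0 → 0 — matches
  g5 stuck-at-1: g1=0, g2=0, g3=1, g4=0, g5=1 [stuck-at-1] → 1 — eliminated
Only g1 stuck-at-1 reproduces the observed 0.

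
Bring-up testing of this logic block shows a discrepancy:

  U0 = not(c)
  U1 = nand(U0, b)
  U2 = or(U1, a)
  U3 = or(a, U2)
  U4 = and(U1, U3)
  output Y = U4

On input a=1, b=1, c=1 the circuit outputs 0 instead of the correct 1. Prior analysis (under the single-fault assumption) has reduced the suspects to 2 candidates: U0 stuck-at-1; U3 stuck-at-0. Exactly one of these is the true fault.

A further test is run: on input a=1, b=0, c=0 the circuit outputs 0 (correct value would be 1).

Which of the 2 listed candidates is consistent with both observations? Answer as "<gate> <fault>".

U3 stuck-at-0

Evaluate each candidate on input a=1, b=0, c=0:
  U0 stuck-at-1: U0=1 [stuck-at-1], U1=1, U2=1, U3=1, U4=1 → 1 — eliminated
  U3 stuck-at-0: U0=1, U1=1, U2=1, U3=0 [stuck-at-0], U4=0 → 0 — matches
Only U3 stuck-at-0 reproduces the observed 0.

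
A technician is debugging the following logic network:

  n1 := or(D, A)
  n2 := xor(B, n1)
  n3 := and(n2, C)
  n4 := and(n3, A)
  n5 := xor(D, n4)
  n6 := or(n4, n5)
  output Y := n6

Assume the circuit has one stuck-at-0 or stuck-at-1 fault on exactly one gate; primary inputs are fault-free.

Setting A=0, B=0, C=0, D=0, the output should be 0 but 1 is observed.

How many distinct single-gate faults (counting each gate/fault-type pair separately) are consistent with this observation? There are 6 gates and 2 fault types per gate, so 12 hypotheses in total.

Fault-free: n1=0, n2=0, n3=0, n4=0, n5=0, n6=0 → 0. Observed 1.
  n1 stuck-at-0: output 0 ✗
  n1 stuck-at-1: output 0 ✗
  n2 stuck-at-0: output 0 ✗
  n2 stuck-at-1: output 0 ✗
  n3 stuck-at-0: output 0 ✗
  n3 stuck-at-1: output 0 ✗
  n4 stuck-at-0: output 0 ✗
  n4 stuck-at-1: output 1 ✓
  n5 stuck-at-0: output 0 ✗
  n5 stuck-at-1: output 1 ✓
  n6 stuck-at-0: output 0 ✗
  n6 stuck-at-1: output 1 ✓
Consistent faults: {n4 stuck-at-1, n5 stuck-at-1, n6 stuck-at-1} — 3 in all.

3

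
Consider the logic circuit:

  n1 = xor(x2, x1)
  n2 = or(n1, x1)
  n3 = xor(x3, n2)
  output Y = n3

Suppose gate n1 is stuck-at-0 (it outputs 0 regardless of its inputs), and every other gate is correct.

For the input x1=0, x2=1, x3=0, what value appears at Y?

0

Propagate with n1 forced: n1=0 [stuck-at-0], n2=0, n3=0.
So Y = 0. (Without the fault it would be 1.)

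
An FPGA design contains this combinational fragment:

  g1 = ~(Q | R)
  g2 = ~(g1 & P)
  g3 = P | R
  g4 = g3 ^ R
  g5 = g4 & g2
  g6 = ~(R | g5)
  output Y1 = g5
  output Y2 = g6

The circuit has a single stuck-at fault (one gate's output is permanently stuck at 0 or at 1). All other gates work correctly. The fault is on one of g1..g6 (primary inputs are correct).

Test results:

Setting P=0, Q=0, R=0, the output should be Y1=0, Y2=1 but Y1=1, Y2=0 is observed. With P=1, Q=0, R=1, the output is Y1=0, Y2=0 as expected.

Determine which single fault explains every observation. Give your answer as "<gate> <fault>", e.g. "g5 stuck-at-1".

g3 stuck-at-1

Fault-free values for test 1 (P=0, Q=0, R=0): g1=1, g2=1, g3=0, g4=0, g5=0, g6=1, giving Y1=0, Y2=1. Observed Y1=1, Y2=0.
Test 1: faults giving observed Y1=1, Y2=0 are {g3 stuck-at-1, g4 stuck-at-1, g5 stuck-at-1}.
Test 2 (P=1, Q=0, R=1): fault-free g1=0, g2=1, g3=1, g4=0, g5=0, g6=0 → Y1=0, Y2=0; observed Y1=0, Y2=0. Eliminates g4 stuck-at-1, g5 stuck-at-1.
Only g3 stuck-at-1 is consistent with every test.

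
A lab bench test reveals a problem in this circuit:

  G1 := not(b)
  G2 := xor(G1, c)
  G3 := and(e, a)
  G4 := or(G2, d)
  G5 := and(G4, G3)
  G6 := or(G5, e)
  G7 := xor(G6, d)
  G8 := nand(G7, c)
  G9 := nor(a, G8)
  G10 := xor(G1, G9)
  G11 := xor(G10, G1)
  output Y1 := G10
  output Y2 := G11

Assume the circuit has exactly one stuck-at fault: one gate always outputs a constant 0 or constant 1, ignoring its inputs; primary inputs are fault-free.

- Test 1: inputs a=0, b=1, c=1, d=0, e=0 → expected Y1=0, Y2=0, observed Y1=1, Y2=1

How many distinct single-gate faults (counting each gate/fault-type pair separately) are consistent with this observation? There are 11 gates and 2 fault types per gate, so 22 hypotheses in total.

Fault-free: G1=0, G2=1, G3=0, G4=1, G5=0, G6=0, G7=0, G8=1, G9=0, G10=0, G11=0 → Y1=0, Y2=0. Observed Y1=1, Y2=1.
  G1: none of the 2 fault types match ✗
  G2: none of the 2 fault types match ✗
  G3: stuck-at-1 ✓; others ✗
  G4: none of the 2 fault types match ✗
  G5: stuck-at-1 ✓; others ✗
  G6: stuck-at-1 ✓; others ✗
  G7: stuck-at-1 ✓; others ✗
  G8: stuck-at-0 ✓; others ✗
  G9: stuck-at-1 ✓; others ✗
  G10: stuck-at-1 ✓; others ✗
  G11: none of the 2 fault types match ✗
Consistent faults: {G3 stuck-at-1, G5 stuck-at-1, G6 stuck-at-1, G7 stuck-at-1, G8 stuck-at-0, G9 stuck-at-1, G10 stuck-at-1} — 7 in all.

7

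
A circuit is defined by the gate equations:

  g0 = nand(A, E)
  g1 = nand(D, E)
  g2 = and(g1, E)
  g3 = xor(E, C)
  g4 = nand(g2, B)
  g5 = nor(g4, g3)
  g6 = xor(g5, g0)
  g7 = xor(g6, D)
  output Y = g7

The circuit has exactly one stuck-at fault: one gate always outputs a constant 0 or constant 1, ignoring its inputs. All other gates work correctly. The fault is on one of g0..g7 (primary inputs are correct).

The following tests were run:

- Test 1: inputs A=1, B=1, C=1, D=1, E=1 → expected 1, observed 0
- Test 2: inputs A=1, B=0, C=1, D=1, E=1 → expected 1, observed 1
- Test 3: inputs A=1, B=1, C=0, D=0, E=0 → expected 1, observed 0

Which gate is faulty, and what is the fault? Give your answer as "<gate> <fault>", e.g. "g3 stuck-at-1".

g2 stuck-at-1

Fault-free values for test 1 (A=1, B=1, C=1, D=1, E=1): g0=0, g1=0, g2=0, g3=0, g4=1, g5=0, g6=0, g7=1, giving Y=1. Observed 0.
Test 1: faults giving observed 0 are {g0 stuck-at-1, g1 stuck-at-1, g2 stuck-at-1, g4 stuck-at-0, g5 stuck-at-1, g6 stuck-at-1, g7 stuck-at-0}.
Test 2 (A=1, B=0, C=1, D=1, E=1): fault-free g0=0, g1=0, g2=0, g3=0, g4=1, g5=0, g6=0, g7=1 → 1; observed 1. Eliminates g0 stuck-at-1, g4 stuck-at-0, g5 stuck-at-1, g6 stuck-at-1, g7 stuck-at-0.
Test 3 (A=1, B=1, C=0, D=0, E=0): fault-free g0=1, g1=1, g2=0, g3=0, g4=1, g5=0, g6=1, g7=1 → 1; observed 0. Eliminates g1 stuck-at-1.
Only g2 stuck-at-1 is consistent with every test.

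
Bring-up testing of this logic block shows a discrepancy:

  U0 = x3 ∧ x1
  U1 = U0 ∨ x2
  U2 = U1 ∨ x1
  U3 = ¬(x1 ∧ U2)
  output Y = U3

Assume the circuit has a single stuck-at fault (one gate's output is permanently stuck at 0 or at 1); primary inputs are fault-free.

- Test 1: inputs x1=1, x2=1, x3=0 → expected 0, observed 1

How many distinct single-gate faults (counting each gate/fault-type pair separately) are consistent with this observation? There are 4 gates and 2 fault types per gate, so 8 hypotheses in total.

Fault-free: U0=0, U1=1, U2=1, U3=0 → 0. Observed 1.
  U0 stuck-at-0: output 0 ✗
  U0 stuck-at-1: output 0 ✗
  U1 stuck-at-0: output 0 ✗
  U1 stuck-at-1: output 0 ✗
  U2 stuck-at-0: output 1 ✓
  U2 stuck-at-1: output 0 ✗
  U3 stuck-at-0: output 0 ✗
  U3 stuck-at-1: output 1 ✓
Consistent faults: {U2 stuck-at-0, U3 stuck-at-1} — 2 in all.

2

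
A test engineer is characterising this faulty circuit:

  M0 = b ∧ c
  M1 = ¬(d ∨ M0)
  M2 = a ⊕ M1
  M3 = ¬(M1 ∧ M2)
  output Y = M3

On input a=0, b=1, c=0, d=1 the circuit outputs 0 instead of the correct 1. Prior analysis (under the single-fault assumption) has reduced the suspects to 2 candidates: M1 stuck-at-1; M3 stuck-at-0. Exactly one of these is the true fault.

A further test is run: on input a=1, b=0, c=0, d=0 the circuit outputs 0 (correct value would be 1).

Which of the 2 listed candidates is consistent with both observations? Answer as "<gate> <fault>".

Evaluate each candidate on input a=1, b=0, c=0, d=0:
  M1 stuck-at-1: M0=0, M1=1 [stuck-at-1], M2=0, M3=1 → 1 — eliminated
  M3 stuck-at-0: M0=0, M1=1, M2=0, M3=0 [stuck-at-0] → 0 — matches
Only M3 stuck-at-0 reproduces the observed 0.

M3 stuck-at-0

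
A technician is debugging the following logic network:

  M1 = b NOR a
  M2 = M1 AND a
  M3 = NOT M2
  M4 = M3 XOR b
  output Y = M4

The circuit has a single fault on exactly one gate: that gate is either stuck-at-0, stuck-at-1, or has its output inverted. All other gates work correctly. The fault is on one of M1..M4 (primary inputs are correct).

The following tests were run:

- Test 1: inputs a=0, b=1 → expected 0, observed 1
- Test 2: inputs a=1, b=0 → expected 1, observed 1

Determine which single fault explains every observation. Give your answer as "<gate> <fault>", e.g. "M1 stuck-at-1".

M4 stuck-at-1

Fault-free values for test 1 (a=0, b=1): M1=0, M2=0, M3=1, M4=0, giving Y=0. Observed 1.
Test 1: faults giving observed 1 are {M2 stuck-at-1, M2 inverted output, M3 stuck-at-0, M3 inverted output, M4 stuck-at-1, M4 inverted output}.
Test 2 (a=1, b=0): fault-free M1=0, M2=0, M3=1, M4=1 → 1; observed 1. Eliminates M2 stuck-at-1, M2 inverted output, M3 stuck-at-0, M3 inverted output, M4 inverted output.
Only M4 stuck-at-1 is consistent with every test.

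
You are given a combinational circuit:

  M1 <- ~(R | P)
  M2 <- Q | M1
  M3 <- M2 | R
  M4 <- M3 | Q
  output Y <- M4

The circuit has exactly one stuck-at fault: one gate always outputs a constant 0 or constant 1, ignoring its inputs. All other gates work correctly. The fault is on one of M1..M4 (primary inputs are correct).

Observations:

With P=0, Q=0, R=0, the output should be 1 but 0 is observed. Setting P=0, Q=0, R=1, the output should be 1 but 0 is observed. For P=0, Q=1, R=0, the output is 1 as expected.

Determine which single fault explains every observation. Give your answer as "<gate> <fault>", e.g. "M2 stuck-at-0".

M3 stuck-at-0

Fault-free values for test 1 (P=0, Q=0, R=0): M1=1, M2=1, M3=1, M4=1, giving Y=1. Observed 0.
Test 1: faults giving observed 0 are {M1 stuck-at-0, M2 stuck-at-0, M3 stuck-at-0, M4 stuck-at-0}.
Test 2 (P=0, Q=0, R=1): fault-free M1=0, M2=0, M3=1, M4=1 → 1; observed 0. Eliminates M1 stuck-at-0, M2 stuck-at-0.
Test 3 (P=0, Q=1, R=0): fault-free M1=1, M2=1, M3=1, M4=1 → 1; observed 1. Eliminates M4 stuck-at-0.
Only M3 stuck-at-0 is consistent with every test.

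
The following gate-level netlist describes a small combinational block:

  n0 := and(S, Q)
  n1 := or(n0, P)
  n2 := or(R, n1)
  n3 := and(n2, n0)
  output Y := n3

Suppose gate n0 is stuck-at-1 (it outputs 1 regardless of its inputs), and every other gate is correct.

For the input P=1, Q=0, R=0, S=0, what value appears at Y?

1

Propagate with n0 forced: n0=1 [stuck-at-1], n1=1, n2=1, n3=1.
So Y = 1. (Without the fault it would be 0.)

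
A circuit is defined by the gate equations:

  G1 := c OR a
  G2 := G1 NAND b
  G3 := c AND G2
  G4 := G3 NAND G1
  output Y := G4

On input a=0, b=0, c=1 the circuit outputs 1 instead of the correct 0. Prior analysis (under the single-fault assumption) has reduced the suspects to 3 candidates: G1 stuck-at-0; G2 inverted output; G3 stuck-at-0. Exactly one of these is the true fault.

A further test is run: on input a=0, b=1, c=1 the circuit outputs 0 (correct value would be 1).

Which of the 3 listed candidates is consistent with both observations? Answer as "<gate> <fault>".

Evaluate each candidate on input a=0, b=1, c=1:
  G1 stuck-at-0: G1=0 [stuck-at-0], G2=1, G3=1, G4=1 → 1 — eliminated
  G2 inverted output: G1=1, G2=1 [inverted output], G3=1, G4=0 → 0 — matches
  G3 stuck-at-0: G1=1, G2=0, G3=0 [stuck-at-0], G4=1 → 1 — eliminated
Only G2 inverted output reproduces the observed 0.

G2 inverted output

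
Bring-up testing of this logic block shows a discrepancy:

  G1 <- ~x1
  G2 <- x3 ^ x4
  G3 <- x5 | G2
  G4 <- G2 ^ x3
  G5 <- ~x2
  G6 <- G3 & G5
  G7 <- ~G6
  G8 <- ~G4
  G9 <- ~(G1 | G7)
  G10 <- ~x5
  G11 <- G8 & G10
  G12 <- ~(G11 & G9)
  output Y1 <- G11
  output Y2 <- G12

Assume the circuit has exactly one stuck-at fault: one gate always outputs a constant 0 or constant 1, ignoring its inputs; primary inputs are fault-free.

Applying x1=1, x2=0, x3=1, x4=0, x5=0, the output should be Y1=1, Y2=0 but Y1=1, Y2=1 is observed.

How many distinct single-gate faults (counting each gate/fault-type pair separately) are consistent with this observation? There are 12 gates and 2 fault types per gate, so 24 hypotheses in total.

Fault-free: G1=0, G2=1, G3=1, G4=0, G5=1, G6=1, G7=0, G8=1, G9=1, G10=1, G11=1, G12=0 → Y1=1, Y2=0. Observed Y1=1, Y2=1.
  G1: stuck-at-1 ✓; others ✗
  G2: none of the 2 fault types match ✗
  G3: stuck-at-0 ✓; others ✗
  G4: none of the 2 fault types match ✗
  G5: stuck-at-0 ✓; others ✗
  G6: stuck-at-0 ✓; others ✗
  G7: stuck-at-1 ✓; others ✗
  G8: none of the 2 fault types match ✗
  G9: stuck-at-0 ✓; others ✗
  G10: none of the 2 fault types match ✗
  G11: none of the 2 fault types match ✗
  G12: stuck-at-1 ✓; others ✗
Consistent faults: {G1 stuck-at-1, G3 stuck-at-0, G5 stuck-at-0, G6 stuck-at-0, G7 stuck-at-1, G9 stuck-at-0, G12 stuck-at-1} — 7 in all.

7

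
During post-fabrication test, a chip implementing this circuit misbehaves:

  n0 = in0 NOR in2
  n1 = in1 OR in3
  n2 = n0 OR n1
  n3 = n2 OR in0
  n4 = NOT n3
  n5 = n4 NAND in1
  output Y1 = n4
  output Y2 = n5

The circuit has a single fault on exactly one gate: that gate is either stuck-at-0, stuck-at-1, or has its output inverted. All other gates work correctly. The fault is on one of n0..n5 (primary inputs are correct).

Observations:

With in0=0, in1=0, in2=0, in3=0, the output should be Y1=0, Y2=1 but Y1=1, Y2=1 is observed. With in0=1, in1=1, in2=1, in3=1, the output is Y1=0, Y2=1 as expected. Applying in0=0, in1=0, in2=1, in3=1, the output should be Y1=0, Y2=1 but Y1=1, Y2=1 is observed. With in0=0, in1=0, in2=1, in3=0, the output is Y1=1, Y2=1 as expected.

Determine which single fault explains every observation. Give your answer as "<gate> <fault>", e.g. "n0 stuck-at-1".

Fault-free values for test 1 (in0=0, in1=0, in2=0, in3=0): n0=1, n1=0, n2=1, n3=1, n4=0, n5=1, giving Y1=0, Y2=1. Observed Y1=1, Y2=1.
Test 1: faults giving observed Y1=1, Y2=1 are {n0 stuck-at-0, n0 inverted output, n2 stuck-at-0, n2 inverted output, n3 stuck-at-0, n3 inverted output, n4 stuck-at-1, n4 inverted output}.
Test 2 (in0=1, in1=1, in2=1, in3=1): fault-free n0=0, n1=1, n2=1, n3=1, n4=0, n5=1 → Y1=0, Y2=1; observed Y1=0, Y2=1. Eliminates n3 stuck-at-0, n3 inverted output, n4 stuck-at-1, n4 inverted output.
Test 3 (in0=0, in1=0, in2=1, in3=1): fault-free n0=0, n1=1, n2=1, n3=1, n4=0, n5=1 → Y1=0, Y2=1; observed Y1=1, Y2=1. Eliminates n0 stuck-at-0, n0 inverted output.
Test 4 (in0=0, in1=0, in2=1, in3=0): fault-free n0=0, n1=0, n2=0, n3=0, n4=1, n5=1 → Y1=1, Y2=1; observed Y1=1, Y2=1. Eliminates n2 inverted output.
Only n2 stuck-at-0 is consistent with every test.

n2 stuck-at-0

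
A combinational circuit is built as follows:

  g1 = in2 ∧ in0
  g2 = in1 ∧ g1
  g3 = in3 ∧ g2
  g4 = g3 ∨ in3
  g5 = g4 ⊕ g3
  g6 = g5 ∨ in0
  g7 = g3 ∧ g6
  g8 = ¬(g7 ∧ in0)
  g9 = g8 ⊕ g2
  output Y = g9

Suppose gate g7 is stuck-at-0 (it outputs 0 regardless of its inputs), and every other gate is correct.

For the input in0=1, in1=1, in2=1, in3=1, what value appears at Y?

Propagate with g7 forced: g1=1, g2=1, g3=1, g4=1, g5=0, g6=1, g7=0 [stuck-at-0], g8=1, g9=0.
So Y = 0. (Without the fault it would be 1.)

0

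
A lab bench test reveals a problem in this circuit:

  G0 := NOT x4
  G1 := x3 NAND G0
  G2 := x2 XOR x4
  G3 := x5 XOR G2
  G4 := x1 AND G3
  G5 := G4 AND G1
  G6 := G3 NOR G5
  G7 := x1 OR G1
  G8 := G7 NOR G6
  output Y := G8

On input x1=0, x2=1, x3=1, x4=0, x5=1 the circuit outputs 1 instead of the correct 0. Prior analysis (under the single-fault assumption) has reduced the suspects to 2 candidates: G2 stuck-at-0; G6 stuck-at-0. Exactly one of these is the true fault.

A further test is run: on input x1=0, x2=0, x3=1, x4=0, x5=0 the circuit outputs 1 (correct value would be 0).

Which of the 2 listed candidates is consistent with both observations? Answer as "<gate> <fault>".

G6 stuck-at-0

Evaluate each candidate on input x1=0, x2=0, x3=1, x4=0, x5=0:
  G2 stuck-at-0: G0=1, G1=0, G2=0 [stuck-at-0], G3=0, G4=0, G5=0, G6=1, G7=0, G8=0 → 0 — eliminated
  G6 stuck-at-0: G0=1, G1=0, G2=0, G3=0, G4=0, G5=0, G6=0 [stuck-at-0], G7=0, G8=1 → 1 — matches
Only G6 stuck-at-0 reproduces the observed 1.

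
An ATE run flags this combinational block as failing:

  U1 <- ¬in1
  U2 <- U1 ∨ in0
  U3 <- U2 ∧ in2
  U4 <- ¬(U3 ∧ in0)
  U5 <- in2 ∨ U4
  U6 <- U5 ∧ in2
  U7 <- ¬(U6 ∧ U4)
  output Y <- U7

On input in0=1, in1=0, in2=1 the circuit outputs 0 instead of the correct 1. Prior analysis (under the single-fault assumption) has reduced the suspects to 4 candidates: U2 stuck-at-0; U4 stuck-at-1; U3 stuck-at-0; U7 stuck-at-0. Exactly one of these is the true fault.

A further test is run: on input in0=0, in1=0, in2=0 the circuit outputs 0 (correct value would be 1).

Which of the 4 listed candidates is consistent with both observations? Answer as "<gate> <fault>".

U7 stuck-at-0

Evaluate each candidate on input in0=0, in1=0, in2=0:
  U2 stuck-at-0: U1=1, U2=0 [stuck-at-0], U3=0, U4=1, U5=1, U6=0, U7=1 → 1 — eliminated
  U4 stuck-at-1: U1=1, U2=1, U3=0, U4=1 [stuck-at-1], U5=1, U6=0, U7=1 → 1 — eliminated
  U3 stuck-at-0: U1=1, U2=1, U3=0 [stuck-at-0], U4=1, U5=1, U6=0, U7=1 → 1 — eliminated
  U7 stuck-at-0: U1=1, U2=1, U3=0, U4=1, U5=1, U6=0, U7=0 [stuck-at-0] → 0 — matches
Only U7 stuck-at-0 reproduces the observed 0.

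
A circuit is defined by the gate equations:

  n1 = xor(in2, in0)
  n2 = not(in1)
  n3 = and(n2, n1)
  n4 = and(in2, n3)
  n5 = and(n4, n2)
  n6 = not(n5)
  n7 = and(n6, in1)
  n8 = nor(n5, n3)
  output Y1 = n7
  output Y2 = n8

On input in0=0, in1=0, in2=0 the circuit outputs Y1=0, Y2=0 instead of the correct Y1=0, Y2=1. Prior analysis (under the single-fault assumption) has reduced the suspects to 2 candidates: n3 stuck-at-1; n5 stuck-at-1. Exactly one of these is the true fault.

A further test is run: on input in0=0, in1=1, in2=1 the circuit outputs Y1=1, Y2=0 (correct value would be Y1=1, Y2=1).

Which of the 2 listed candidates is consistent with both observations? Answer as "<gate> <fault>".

Evaluate each candidate on input in0=0, in1=1, in2=1:
  n3 stuck-at-1: n1=1, n2=0, n3=1 [stuck-at-1], n4=1, n5=0, n6=1, n7=1, n8=0 → Y1=1, Y2=0 — matches
  n5 stuck-at-1: n1=1, n2=0, n3=0, n4=0, n5=1 [stuck-at-1], n6=0, n7=0, n8=0 → Y1=0, Y2=0 — eliminated
Only n3 stuck-at-1 reproduces the observed Y1=1, Y2=0.

n3 stuck-at-1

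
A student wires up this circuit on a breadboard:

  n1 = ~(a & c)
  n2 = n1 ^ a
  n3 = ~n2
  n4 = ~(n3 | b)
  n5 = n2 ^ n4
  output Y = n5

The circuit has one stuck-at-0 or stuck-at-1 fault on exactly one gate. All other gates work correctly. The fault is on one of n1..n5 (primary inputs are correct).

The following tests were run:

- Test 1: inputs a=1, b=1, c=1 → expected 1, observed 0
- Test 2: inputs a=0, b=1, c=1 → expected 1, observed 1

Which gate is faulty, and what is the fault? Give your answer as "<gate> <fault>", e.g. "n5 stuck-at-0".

n1 stuck-at-1

Fault-free values for test 1 (a=1, b=1, c=1): n1=0, n2=1, n3=0, n4=0, n5=1, giving Y=1. Observed 0.
Test 1: faults giving observed 0 are {n1 stuck-at-1, n2 stuck-at-0, n4 stuck-at-1, n5 stuck-at-0}.
Test 2 (a=0, b=1, c=1): fault-free n1=1, n2=1, n3=0, n4=0, n5=1 → 1; observed 1. Eliminates n2 stuck-at-0, n4 stuck-at-1, n5 stuck-at-0.
Only n1 stuck-at-1 is consistent with every test.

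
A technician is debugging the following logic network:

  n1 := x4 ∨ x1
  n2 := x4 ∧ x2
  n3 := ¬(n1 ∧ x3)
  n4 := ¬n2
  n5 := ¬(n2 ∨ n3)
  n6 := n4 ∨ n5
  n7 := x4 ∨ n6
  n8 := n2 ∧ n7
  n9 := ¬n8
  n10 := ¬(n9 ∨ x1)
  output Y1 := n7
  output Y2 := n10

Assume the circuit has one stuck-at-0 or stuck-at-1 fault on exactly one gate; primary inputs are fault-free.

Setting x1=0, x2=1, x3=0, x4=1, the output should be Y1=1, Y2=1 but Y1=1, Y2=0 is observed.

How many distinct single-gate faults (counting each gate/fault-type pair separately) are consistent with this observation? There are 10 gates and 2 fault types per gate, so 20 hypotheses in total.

Fault-free: n1=1, n2=1, n3=1, n4=0, n5=0, n6=0, n7=1, n8=1, n9=0, n10=1 → Y1=1, Y2=1. Observed Y1=1, Y2=0.
  n1: none of the 2 fault types match ✗
  n2: stuck-at-0 ✓; others ✗
  n3: none of the 2 fault types match ✗
  n4: none of the 2 fault types match ✗
  n5: none of the 2 fault types match ✗
  n6: none of the 2 fault types match ✗
  n7: none of the 2 fault types match ✗
  n8: stuck-at-0 ✓; others ✗
  n9: stuck-at-1 ✓; others ✗
  n10: stuck-at-0 ✓; others ✗
Consistent faults: {n2 stuck-at-0, n8 stuck-at-0, n9 stuck-at-1, n10 stuck-at-0} — 4 in all.

4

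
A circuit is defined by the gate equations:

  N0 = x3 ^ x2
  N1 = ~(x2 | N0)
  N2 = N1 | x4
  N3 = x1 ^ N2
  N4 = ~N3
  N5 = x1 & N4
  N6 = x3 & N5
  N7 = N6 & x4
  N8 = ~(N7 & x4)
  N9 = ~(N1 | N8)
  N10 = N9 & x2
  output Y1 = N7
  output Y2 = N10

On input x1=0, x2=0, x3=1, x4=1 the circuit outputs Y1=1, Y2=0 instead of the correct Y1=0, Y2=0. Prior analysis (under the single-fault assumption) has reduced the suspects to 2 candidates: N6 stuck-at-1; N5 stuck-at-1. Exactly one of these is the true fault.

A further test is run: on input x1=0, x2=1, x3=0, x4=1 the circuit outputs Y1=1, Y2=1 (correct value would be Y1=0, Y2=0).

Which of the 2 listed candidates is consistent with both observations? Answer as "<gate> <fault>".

N6 stuck-at-1

Evaluate each candidate on input x1=0, x2=1, x3=0, x4=1:
  N6 stuck-at-1: N0=1, N1=0, N2=1, N3=1, N4=0, N5=0, N6=1 [stuck-at-1], N7=1, N8=0, N9=1, N10=1 → Y1=1, Y2=1 — matches
  N5 stuck-at-1: N0=1, N1=0, N2=1, N3=1, N4=0, N5=1 [stuck-at-1], N6=0, N7=0, N8=1, N9=0, N10=0 → Y1=0, Y2=0 — eliminated
Only N6 stuck-at-1 reproduces the observed Y1=1, Y2=1.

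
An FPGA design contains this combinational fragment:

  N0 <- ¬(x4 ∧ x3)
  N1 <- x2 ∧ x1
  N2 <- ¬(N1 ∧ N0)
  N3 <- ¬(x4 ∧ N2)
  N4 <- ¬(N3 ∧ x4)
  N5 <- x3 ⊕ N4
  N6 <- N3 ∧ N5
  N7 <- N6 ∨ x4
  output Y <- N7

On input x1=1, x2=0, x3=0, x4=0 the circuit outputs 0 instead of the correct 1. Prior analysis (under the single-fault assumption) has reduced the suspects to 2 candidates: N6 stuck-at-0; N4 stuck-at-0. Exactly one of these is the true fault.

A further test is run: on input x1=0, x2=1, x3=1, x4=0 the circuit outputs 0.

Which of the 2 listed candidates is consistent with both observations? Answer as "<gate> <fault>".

N6 stuck-at-0

Evaluate each candidate on input x1=0, x2=1, x3=1, x4=0:
  N6 stuck-at-0: N0=1, N1=0, N2=1, N3=1, N4=1, N5=0, N6=0 [stuck-at-0], N7=0 → 0 — matches
  N4 stuck-at-0: N0=1, N1=0, N2=1, N3=1, N4=0 [stuck-at-0], N5=1, N6=1, N7=1 → 1 — eliminated
Only N6 stuck-at-0 reproduces the observed 0.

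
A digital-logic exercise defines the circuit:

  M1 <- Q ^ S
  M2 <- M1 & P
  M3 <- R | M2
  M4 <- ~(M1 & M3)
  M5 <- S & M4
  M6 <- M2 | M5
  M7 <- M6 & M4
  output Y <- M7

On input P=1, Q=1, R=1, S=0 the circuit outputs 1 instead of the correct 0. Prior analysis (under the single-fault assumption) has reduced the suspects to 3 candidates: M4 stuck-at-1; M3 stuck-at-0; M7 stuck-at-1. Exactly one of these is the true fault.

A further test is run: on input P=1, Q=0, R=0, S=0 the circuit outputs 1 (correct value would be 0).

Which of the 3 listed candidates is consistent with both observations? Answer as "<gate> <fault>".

M7 stuck-at-1

Evaluate each candidate on input P=1, Q=0, R=0, S=0:
  M4 stuck-at-1: M1=0, M2=0, M3=0, M4=1 [stuck-at-1], M5=0, M6=0, M7=0 → 0 — eliminated
  M3 stuck-at-0: M1=0, M2=0, M3=0 [stuck-at-0], M4=1, M5=0, M6=0, M7=0 → 0 — eliminated
  M7 stuck-at-1: M1=0, M2=0, M3=0, M4=1, M5=0, M6=0, M7=1 [stuck-at-1] → 1 — matches
Only M7 stuck-at-1 reproduces the observed 1.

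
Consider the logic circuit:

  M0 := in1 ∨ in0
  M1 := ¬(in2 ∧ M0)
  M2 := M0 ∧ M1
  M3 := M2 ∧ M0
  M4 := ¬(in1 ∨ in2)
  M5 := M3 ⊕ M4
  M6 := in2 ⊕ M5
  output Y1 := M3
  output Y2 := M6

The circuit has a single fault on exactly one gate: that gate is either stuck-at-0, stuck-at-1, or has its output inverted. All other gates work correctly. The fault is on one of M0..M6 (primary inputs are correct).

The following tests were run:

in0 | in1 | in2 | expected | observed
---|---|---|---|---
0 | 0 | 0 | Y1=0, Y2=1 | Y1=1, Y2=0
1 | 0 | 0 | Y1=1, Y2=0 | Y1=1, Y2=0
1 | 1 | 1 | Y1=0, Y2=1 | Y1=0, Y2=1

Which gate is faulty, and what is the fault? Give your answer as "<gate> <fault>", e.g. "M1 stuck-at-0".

M0 stuck-at-1

Fault-free values for test 1 (in0=0, in1=0, in2=0): M0=0, M1=1, M2=0, M3=0, M4=1, M5=1, M6=1, giving Y1=0, Y2=1. Observed Y1=1, Y2=0.
Test 1: faults giving observed Y1=1, Y2=0 are {M0 stuck-at-1, M0 inverted output, M3 stuck-at-1, M3 inverted output}.
Test 2 (in0=1, in1=0, in2=0): fault-free M0=1, M1=1, M2=1, M3=1, M4=1, M5=0, M6=0 → Y1=1, Y2=0; observed Y1=1, Y2=0. Eliminates M0 inverted output, M3 inverted output.
Test 3 (in0=1, in1=1, in2=1): fault-free M0=1, M1=0, M2=0, M3=0, M4=0, M5=0, M6=1 → Y1=0, Y2=1; observed Y1=0, Y2=1. Eliminates M3 stuck-at-1.
Only M0 stuck-at-1 is consistent with every test.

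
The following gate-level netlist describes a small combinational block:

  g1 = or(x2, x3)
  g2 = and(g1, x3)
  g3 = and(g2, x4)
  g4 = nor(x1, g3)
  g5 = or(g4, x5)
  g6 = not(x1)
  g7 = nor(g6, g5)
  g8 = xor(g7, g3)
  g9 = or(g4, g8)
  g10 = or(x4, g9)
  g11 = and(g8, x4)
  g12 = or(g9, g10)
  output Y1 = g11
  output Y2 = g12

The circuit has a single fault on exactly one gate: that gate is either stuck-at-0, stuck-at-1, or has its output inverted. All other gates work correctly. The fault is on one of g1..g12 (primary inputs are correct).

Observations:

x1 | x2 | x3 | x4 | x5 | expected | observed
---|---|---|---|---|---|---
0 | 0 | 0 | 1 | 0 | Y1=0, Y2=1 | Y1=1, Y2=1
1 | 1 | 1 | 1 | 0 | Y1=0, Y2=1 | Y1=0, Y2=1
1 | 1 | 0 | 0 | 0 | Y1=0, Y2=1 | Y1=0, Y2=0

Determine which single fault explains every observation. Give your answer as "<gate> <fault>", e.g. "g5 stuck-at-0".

g3 stuck-at-1

Fault-free values for test 1 (x1=0, x2=0, x3=0, x4=1, x5=0): g1=0, g2=0, g3=0, g4=1, g5=1, g6=1, g7=0, g8=0, g9=1, g10=1, g11=0, g12=1, giving Y1=0, Y2=1. Observed Y1=1, Y2=1.
Test 1: faults giving observed Y1=1, Y2=1 are {g2 stuck-at-1, g2 inverted output, g3 stuck-at-1, g3 inverted output, g7 stuck-at-1, g7 inverted output, g8 stuck-at-1, g8 inverted output, g11 stuck-at-1, g11 inverted output}.
Test 2 (x1=1, x2=1, x3=1, x4=1, x5=0): fault-free g1=1, g2=1, g3=1, g4=0, g5=0, g6=0, g7=1, g8=0, g9=0, g10=1, g11=0, g12=1 → Y1=0, Y2=1; observed Y1=0, Y2=1. Eliminates g2 inverted output, g3 inverted output, g7 inverted output, g8 stuck-at-1, g8 inverted output, g11 stuck-at-1, g11 inverted output.
Test 3 (x1=1, x2=1, x3=0, x4=0, x5=0): fault-free g1=1, g2=0, g3=0, g4=0, g5=0, g6=0, g7=1, g8=1, g9=1, g10=1, g11=0, g12=1 → Y1=0, Y2=1; observed Y1=0, Y2=0. Eliminates g2 stuck-at-1, g7 stuck-at-1.
Only g3 stuck-at-1 is consistent with every test.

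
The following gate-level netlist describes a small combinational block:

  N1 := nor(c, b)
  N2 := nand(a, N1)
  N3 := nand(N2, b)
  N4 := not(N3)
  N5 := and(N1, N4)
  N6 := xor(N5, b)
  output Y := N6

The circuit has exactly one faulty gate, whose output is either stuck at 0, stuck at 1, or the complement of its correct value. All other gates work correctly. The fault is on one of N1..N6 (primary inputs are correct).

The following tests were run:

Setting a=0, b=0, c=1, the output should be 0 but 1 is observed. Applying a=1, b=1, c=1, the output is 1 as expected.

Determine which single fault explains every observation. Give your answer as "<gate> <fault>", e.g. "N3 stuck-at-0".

N6 stuck-at-1

Fault-free values for test 1 (a=0, b=0, c=1): N1=0, N2=1, N3=1, N4=0, N5=0, N6=0, giving Y=0. Observed 1.
Test 1: faults giving observed 1 are {N5 stuck-at-1, N5 inverted output, N6 stuck-at-1, N6 inverted output}.
Test 2 (a=1, b=1, c=1): fault-free N1=0, N2=1, N3=0, N4=1, N5=0, N6=1 → 1; observed 1. Eliminates N5 stuck-at-1, N5 inverted output, N6 inverted output.
Only N6 stuck-at-1 is consistent with every test.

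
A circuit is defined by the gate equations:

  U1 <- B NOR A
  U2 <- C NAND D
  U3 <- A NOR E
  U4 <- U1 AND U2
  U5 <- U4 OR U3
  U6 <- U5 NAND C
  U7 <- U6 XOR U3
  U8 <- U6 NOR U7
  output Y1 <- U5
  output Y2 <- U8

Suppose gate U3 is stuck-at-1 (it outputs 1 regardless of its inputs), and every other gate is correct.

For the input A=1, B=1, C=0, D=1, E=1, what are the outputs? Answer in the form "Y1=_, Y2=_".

Propagate with U3 forced: U1=0, U2=1, U3=1 [stuck-at-1], U4=0, U5=1, U6=1, U7=0, U8=0.
So the outputs are Y1=1, Y2=0. (Without the fault they would be Y1=0, Y2=0.)

Y1=1, Y2=0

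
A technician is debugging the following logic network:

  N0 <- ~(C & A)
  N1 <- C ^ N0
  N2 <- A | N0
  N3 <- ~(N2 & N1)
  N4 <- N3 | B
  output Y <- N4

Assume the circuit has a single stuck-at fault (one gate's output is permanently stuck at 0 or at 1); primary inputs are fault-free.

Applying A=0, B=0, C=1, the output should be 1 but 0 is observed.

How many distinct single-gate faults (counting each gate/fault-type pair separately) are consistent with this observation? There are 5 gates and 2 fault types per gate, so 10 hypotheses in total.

Fault-free: N0=1, N1=0, N2=1, N3=1, N4=1 → 1. Observed 0.
  N0 stuck-at-0: output 1 ✗
  N0 stuck-at-1: output 1 ✗
  N1 stuck-at-0: output 1 ✗
  N1 stuck-at-1: output 0 ✓
  N2 stuck-at-0: output 1 ✗
  N2 stuck-at-1: output 1 ✗
  N3 stuck-at-0: output 0 ✓
  N3 stuck-at-1: output 1 ✗
  N4 stuck-at-0: output 0 ✓
  N4 stuck-at-1: output 1 ✗
Consistent faults: {N1 stuck-at-1, N3 stuck-at-0, N4 stuck-at-0} — 3 in all.

3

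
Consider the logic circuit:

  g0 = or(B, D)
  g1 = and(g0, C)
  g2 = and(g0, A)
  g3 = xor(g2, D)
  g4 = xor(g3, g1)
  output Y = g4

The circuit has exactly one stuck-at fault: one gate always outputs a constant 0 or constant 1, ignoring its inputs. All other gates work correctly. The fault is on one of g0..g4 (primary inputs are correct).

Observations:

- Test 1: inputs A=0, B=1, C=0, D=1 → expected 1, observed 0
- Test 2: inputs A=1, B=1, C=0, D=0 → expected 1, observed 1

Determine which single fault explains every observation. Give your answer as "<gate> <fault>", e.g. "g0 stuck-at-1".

Fault-free values for test 1 (A=0, B=1, C=0, D=1): g0=1, g1=0, g2=0, g3=1, g4=1, giving Y=1. Observed 0.
Test 1: faults giving observed 0 are {g1 stuck-at-1, g2 stuck-at-1, g3 stuck-at-0, g4 stuck-at-0}.
Test 2 (A=1, B=1, C=0, D=0): fault-free g0=1, g1=0, g2=1, g3=1, g4=1 → 1; observed 1. Eliminates g1 stuck-at-1, g3 stuck-at-0, g4 stuck-at-0.
Only g2 stuck-at-1 is consistent with every test.

g2 stuck-at-1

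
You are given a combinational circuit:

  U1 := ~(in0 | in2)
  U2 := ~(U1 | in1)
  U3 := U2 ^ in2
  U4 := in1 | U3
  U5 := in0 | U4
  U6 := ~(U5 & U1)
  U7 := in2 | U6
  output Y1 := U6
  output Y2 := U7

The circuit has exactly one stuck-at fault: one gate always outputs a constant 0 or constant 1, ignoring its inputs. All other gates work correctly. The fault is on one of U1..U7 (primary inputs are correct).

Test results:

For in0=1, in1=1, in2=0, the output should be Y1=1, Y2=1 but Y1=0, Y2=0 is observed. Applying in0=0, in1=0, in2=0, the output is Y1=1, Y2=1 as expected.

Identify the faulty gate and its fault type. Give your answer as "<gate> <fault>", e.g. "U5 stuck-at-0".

Fault-free values for test 1 (in0=1, in1=1, in2=0): U1=0, U2=0, U3=0, U4=1, U5=1, U6=1, U7=1, giving Y1=1, Y2=1. Observed Y1=0, Y2=0.
Test 1: faults giving observed Y1=0, Y2=0 are {U1 stuck-at-1, U6 stuck-at-0}.
Test 2 (in0=0, in1=0, in2=0): fault-free U1=1, U2=0, U3=0, U4=0, U5=0, U6=1, U7=1 → Y1=1, Y2=1; observed Y1=1, Y2=1. Eliminates U6 stuck-at-0.
Only U1 stuck-at-1 is consistent with every test.

U1 stuck-at-1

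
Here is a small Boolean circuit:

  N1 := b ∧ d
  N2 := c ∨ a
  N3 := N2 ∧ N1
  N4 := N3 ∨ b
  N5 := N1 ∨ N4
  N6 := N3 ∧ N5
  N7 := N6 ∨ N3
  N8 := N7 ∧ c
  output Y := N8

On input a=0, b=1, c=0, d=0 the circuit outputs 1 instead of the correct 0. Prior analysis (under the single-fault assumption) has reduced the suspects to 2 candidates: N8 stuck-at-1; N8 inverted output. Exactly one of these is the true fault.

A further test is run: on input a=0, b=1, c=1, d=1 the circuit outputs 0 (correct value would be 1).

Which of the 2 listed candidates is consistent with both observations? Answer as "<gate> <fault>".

Evaluate each candidate on input a=0, b=1, c=1, d=1:
  N8 stuck-at-1: N1=1, N2=1, N3=1, N4=1, N5=1, N6=1, N7=1, N8=1 [stuck-at-1] → 1 — eliminated
  N8 inverted output: N1=1, N2=1, N3=1, N4=1, N5=1, N6=1, N7=1, N8=0 [inverted output] → 0 — matches
Only N8 inverted output reproduces the observed 0.

N8 inverted output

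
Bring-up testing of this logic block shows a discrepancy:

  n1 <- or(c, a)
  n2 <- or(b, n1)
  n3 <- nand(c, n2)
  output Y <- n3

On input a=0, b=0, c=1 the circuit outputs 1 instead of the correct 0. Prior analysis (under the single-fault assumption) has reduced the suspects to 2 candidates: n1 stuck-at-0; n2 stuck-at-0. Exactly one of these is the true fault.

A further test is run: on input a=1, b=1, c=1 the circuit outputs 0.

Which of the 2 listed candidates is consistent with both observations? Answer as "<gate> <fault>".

n1 stuck-at-0

Evaluate each candidate on input a=1, b=1, c=1:
  n1 stuck-at-0: n1=0 [stuck-at-0], n2=1, n3=0 → 0 — matches
  n2 stuck-at-0: n1=1, n2=0 [stuck-at-0], n3=1 → 1 — eliminated
Only n1 stuck-at-0 reproduces the observed 0.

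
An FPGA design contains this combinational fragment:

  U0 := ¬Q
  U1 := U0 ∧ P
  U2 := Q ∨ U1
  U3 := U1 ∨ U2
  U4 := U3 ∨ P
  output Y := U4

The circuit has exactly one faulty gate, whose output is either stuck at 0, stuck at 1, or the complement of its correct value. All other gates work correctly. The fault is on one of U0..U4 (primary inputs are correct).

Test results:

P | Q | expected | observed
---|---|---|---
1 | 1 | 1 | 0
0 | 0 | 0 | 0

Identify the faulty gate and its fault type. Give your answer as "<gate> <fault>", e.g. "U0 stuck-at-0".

U4 stuck-at-0

Fault-free values for test 1 (P=1, Q=1): U0=0, U1=0, U2=1, U3=1, U4=1, giving Y=1. Observed 0.
Test 1: faults giving observed 0 are {U4 stuck-at-0, U4 inverted output}.
Test 2 (P=0, Q=0): fault-free U0=1, U1=0, U2=0, U3=0, U4=0 → 0; observed 0. Eliminates U4 inverted output.
Only U4 stuck-at-0 is consistent with every test.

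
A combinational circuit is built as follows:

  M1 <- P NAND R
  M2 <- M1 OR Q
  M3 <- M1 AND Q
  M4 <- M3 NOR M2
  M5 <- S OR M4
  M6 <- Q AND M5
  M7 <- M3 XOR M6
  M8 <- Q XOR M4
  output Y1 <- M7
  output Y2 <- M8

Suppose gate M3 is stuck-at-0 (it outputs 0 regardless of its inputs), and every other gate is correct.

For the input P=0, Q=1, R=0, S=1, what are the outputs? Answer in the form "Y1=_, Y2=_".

Y1=1, Y2=1

Propagate with M3 forced: M1=1, M2=1, M3=0 [stuck-at-0], M4=0, M5=1, M6=1, M7=1, M8=1.
So the outputs are Y1=1, Y2=1. (Without the fault they would be Y1=0, Y2=1.)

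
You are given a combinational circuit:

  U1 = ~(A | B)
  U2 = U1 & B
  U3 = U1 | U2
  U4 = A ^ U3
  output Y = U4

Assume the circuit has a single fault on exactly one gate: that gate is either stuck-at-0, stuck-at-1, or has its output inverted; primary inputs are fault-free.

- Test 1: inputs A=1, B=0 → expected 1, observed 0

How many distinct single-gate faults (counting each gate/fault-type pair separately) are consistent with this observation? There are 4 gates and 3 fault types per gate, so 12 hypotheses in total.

Fault-free: U1=0, U2=0, U3=0, U4=1 → 1. Observed 0.
  U1 stuck-at-0: output 1 ✗
  U1 stuck-at-1: output 0 ✓
  U1 inverted output: output 0 ✓
  U2 stuck-at-0: output 1 ✗
  U2 stuck-at-1: output 0 ✓
  U2 inverted output: output 0 ✓
  U3 stuck-at-0: output 1 ✗
  U3 stuck-at-1: output 0 ✓
  U3 inverted output: output 0 ✓
  U4 stuck-at-0: output 0 ✓
  U4 stuck-at-1: output 1 ✗
  U4 inverted output: output 0 ✓
Consistent faults: {U1 stuck-at-1, U1 inverted output, U2 stuck-at-1, U2 inverted output, U3 stuck-at-1, U3 inverted output, U4 stuck-at-0, U4 inverted output} — 8 in all.

8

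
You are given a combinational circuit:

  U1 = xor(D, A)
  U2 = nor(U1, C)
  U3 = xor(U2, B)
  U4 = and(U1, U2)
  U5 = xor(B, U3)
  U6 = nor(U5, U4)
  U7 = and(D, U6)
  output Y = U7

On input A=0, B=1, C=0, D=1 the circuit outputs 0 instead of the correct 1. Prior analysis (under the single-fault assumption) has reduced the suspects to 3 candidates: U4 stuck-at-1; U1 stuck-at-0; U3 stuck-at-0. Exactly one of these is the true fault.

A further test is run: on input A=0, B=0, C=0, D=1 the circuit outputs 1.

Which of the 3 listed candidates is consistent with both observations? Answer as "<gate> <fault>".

U3 stuck-at-0

Evaluate each candidate on input A=0, B=0, C=0, D=1:
  U4 stuck-at-1: U1=1, U2=0, U3=0, U4=1 [stuck-at-1], U5=0, U6=0, U7=0 → 0 — eliminated
  U1 stuck-at-0: U1=0 [stuck-at-0], U2=1, U3=1, U4=0, U5=1, U6=0, U7=0 → 0 — eliminated
  U3 stuck-at-0: U1=1, U2=0, U3=0 [stuck-at-0], U4=0, U5=0, U6=1, U7=1 → 1 — matches
Only U3 stuck-at-0 reproduces the observed 1.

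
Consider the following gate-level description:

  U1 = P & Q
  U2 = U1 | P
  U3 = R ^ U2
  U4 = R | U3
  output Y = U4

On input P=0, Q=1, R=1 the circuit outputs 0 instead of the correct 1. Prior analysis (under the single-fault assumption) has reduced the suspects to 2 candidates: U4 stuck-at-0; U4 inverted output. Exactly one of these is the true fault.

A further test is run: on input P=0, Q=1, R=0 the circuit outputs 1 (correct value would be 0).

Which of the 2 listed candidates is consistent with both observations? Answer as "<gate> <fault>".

Evaluate each candidate on input P=0, Q=1, R=0:
  U4 stuck-at-0: U1=0, U2=0, U3=0, U4=0 [stuck-at-0] → 0 — eliminated
  U4 inverted output: U1=0, U2=0, U3=0, U4=1 [inverted output] → 1 — matches
Only U4 inverted output reproduces the observed 1.

U4 inverted output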